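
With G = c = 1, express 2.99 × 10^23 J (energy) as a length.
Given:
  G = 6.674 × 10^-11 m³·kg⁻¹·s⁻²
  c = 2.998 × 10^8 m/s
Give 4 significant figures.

2.470 × 10^-21 m

Energy → length via G/c⁴.
2.99 × 10^23 J × (G/c⁴) = 2.470 × 10^-21 m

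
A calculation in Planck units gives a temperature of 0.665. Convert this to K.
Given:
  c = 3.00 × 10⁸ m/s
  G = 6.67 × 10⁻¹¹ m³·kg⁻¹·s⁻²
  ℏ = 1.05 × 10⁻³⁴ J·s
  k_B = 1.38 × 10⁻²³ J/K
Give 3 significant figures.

One Planck temperature: T_P = √(ℏc⁵/G) / k_B = 1.42 × 10³² K.
0.665 × 1.42 × 10³² K = 9.42 × 10³¹ K

9.42 × 10³¹ K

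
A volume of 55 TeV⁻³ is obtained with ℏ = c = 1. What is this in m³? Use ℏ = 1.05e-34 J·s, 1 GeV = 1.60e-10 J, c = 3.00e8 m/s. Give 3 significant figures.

Volume is [L]³ = [E]⁻³·(ℏc)³.
1 GeV⁻³ → (ℏc)³ × (1 GeV in J)⁻³ = 7.63e-48 m³.
Convert the energy scale: 55 TeV⁻³ = 5.50e-8 GeV⁻³.
Result: 5.50e-8 × 7.63e-48 = 4.20e-55 m³.

4.20e-55 m³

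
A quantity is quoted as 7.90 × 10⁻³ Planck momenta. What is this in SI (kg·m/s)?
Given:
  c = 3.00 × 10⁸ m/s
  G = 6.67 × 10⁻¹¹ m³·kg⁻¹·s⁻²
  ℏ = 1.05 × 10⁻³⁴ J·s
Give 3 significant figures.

One Planck momentum: p_P = √(ℏc³/G) = 6.52 kg·m/s.
7.90 × 10⁻³ × 6.52 kg·m/s = 0.0515 kg·m/s

0.0515 kg·m/s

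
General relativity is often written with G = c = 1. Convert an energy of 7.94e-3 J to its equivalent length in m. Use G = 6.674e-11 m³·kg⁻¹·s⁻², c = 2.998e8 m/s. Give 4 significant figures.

Energy → length via G/c⁴.
7.94e-3 J × (G/c⁴) = 6.560e-47 m

6.560e-47 m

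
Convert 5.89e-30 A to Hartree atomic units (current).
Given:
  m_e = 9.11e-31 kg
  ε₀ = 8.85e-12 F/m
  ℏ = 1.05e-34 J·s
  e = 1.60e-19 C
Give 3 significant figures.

atomic unit of electric current: I_au = e E_h/ℏ = m_e e⁵/((4πε₀)²ℏ³) = 6.67e-3 A.
5.89e-30 / 6.67e-3 = 8.83e-28

8.83e-28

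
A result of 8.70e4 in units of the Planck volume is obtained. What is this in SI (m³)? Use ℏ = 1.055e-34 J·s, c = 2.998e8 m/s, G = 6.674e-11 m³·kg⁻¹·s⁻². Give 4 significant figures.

3.675e-100 m³

One Planck volume: V_P = (ℏG/c³)^(3/2) = 4.224e-105 m³.
8.70e4 × 4.224e-105 m³ = 3.675e-100 m³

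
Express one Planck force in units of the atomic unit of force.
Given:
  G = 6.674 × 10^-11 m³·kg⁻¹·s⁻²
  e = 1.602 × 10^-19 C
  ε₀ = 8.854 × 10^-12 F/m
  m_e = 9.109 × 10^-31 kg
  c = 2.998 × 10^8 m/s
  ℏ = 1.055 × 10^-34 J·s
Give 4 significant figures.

1.473 × 10^51

Planck force: F_P = c⁴/G = 1.210 × 10^44 N
atomic unit of force: F_au = E_h/a₀ = m_e²e⁶/((4πε₀)³ℏ⁴) = 8.220 × 10^-8 N
ratio = 1.210 × 10^44 / 8.220 × 10^-8 = 1.473 × 10^51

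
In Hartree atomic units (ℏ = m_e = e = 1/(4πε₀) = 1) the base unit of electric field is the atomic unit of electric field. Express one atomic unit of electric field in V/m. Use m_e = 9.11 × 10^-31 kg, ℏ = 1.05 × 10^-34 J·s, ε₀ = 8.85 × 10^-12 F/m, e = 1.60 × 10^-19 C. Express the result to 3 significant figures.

E_au = E_h/(e a₀) = m_e²e⁵/((4πε₀)³ℏ⁴)
E_h = 4.38 × 10^-18 J
a₀ = 5.26 × 10^-11 m
E_h/(e·a₀) = 5.20 × 10^11 V/m

5.20 × 10^11 V/m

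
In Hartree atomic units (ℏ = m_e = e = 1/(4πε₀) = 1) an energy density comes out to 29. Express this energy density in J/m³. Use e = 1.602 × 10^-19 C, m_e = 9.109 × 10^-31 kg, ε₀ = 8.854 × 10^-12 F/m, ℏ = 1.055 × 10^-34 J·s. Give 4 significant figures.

One atomic unit of energy density: u_au = E_h/a₀³ = m_e⁴e¹⁰/((4πε₀)⁵ℏ⁸) = 2.929 × 10^13 J/m³.
29 × 2.929 × 10^13 J/m³ = 8.495 × 10^14 J/m³

8.495 × 10^14 J/m³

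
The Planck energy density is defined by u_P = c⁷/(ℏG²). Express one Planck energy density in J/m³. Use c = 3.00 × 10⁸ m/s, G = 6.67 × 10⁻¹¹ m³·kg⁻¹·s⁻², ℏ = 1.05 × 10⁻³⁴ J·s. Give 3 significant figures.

u_P = c⁷/(ℏG²)
  = 2.19 × 10⁵⁹ / 4.67 × 10⁻⁵⁵
  = 4.68 × 10¹¹³ J/m³

4.68 × 10¹¹³ J/m³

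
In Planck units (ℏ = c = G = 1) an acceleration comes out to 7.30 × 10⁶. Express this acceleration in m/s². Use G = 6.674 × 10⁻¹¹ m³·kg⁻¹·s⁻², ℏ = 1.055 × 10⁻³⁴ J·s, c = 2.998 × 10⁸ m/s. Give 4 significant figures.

4.059 × 10⁵⁸ m/s²

One Planck acceleration: a_P = √(c⁷/(ℏG)) = 5.560 × 10⁵¹ m/s².
7.30 × 10⁶ × 5.560 × 10⁵¹ m/s² = 4.059 × 10⁵⁸ m/s²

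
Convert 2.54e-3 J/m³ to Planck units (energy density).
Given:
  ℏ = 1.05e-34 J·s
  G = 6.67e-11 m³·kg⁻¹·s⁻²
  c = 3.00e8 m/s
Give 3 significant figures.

5.43e-117

Planck energy density: u_P = c⁷/(ℏG²) = 4.68e113 J/m³.
2.54e-3 / 4.68e113 = 5.43e-117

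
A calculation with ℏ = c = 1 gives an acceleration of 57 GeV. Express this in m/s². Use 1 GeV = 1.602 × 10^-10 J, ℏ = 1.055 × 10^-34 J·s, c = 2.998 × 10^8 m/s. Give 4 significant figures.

Acceleration is [L]/[T]² = c·[E]/ℏ.
1 GeV → c/ℏ × (1 GeV in J) = 4.552 × 10^32 m/s².
Result: 57 × 4.552 × 10^32 = 2.595 × 10^34 m/s².

2.595 × 10^34 m/s²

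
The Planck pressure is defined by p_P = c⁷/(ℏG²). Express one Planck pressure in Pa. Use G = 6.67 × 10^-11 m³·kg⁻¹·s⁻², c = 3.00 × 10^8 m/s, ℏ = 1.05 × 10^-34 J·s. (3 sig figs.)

p_P = c⁷/(ℏG²)
  = 2.19 × 10^59 / 4.67 × 10^-55
  = 4.68 × 10^113 Pa

4.68 × 10^113 Pa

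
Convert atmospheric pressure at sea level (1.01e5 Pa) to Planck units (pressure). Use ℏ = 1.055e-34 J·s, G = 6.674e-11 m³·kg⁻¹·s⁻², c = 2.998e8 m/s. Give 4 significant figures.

Planck pressure: p_P = c⁷/(ℏG²) = 4.632e113 Pa.
1.01e5 / 4.632e113 = 2.180e-109

2.180e-109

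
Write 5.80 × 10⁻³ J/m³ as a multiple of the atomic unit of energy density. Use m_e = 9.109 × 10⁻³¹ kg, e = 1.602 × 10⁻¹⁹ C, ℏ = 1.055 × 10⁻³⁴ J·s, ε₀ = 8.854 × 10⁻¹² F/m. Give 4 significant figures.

1.980 × 10⁻¹⁶

atomic unit of energy density: u_au = E_h/a₀³ = m_e⁴e¹⁰/((4πε₀)⁵ℏ⁸) = 2.929 × 10¹³ J/m³.
5.80 × 10⁻³ / 2.929 × 10¹³ = 1.980 × 10⁻¹⁶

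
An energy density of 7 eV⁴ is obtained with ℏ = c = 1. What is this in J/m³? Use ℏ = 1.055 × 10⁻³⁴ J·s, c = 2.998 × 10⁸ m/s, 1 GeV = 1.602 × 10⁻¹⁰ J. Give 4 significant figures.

[E]/[L]³ = [E]⁴/(ℏc)³; restore (ℏc)⁻³.
1 GeV⁴ → 1/(ℏc)³ × (1 GeV in J)⁴ = 2.082 × 10³⁷ J/m³.
Convert the energy scale: 7 eV⁴ = 7.00 × 10⁻³⁶ GeV⁴.
Result: 7.00 × 10⁻³⁶ × 2.082 × 10³⁷ = 145.7 J/m³.

145.7 J/m³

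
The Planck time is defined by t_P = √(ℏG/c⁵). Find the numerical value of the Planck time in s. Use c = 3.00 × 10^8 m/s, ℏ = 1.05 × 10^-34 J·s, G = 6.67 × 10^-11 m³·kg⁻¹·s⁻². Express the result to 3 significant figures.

t_P = √(ℏG/c⁵)
  = √(2.88 × 10^-87)
  = 5.37 × 10^-44 s

5.37 × 10^-44 s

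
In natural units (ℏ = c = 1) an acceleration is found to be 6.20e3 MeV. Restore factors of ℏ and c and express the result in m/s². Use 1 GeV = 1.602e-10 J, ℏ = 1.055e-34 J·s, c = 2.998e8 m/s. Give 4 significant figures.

2.822e33 m/s²

Acceleration is [L]/[T]² = c·[E]/ℏ.
1 GeV → c/ℏ × (1 GeV in J) = 4.552e32 m/s².
Convert the energy scale: 6.20e3 MeV = 6.20 GeV.
Result: 6.20 × 4.552e32 = 2.822e33 m/s².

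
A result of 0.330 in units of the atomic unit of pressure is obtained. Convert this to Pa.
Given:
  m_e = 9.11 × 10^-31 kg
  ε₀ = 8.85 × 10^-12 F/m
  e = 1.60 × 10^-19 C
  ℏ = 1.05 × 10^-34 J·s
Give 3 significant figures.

One atomic unit of pressure: P_au = E_h/a₀³ = m_e⁴e¹⁰/((4πε₀)⁵ℏ⁸) = 3.01 × 10^13 Pa.
0.330 × 3.01 × 10^13 Pa = 9.94 × 10^12 Pa

9.94 × 10^12 Pa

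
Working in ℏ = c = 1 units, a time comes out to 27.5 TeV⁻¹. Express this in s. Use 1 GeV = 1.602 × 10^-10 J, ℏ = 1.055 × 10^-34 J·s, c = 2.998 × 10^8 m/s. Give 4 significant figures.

1.811 × 10^-26 s

A time is [E]⁻¹ in ℏ=c=1; restore one factor of ℏ.
1 GeV⁻¹ → ℏ × (1 GeV in J)⁻¹ = 6.586 × 10^-25 s.
Convert the energy scale: 27.5 TeV⁻¹ = 0.0275 GeV⁻¹.
Result: 0.0275 × 6.586 × 10^-25 = 1.811 × 10^-26 s.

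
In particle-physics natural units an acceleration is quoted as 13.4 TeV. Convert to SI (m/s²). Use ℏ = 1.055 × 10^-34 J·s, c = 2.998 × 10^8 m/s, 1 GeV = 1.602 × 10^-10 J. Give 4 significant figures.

Acceleration is [L]/[T]² = c·[E]/ℏ.
1 GeV → c/ℏ × (1 GeV in J) = 4.552 × 10^32 m/s².
Convert the energy scale: 13.4 TeV = 1.34 × 10^4 GeV.
Result: 1.34 × 10^4 × 4.552 × 10^32 = 6.100 × 10^36 m/s².

6.100 × 10^36 m/s²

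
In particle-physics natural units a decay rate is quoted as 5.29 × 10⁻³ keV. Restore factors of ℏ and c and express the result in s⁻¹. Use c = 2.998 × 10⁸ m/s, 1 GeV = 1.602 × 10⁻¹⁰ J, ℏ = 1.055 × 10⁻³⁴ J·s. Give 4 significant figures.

A rate is [E]/ℏ; divide by ℏ.
1 GeV → 1/ℏ × (1 GeV in J) = 1.518 × 10²⁴ s⁻¹.
Convert the energy scale: 5.29 × 10⁻³ keV = 5.29 × 10⁻⁹ GeV.
Result: 5.29 × 10⁻⁹ × 1.518 × 10²⁴ = 8.033 × 10¹⁵ s⁻¹.

8.033 × 10¹⁵ s⁻¹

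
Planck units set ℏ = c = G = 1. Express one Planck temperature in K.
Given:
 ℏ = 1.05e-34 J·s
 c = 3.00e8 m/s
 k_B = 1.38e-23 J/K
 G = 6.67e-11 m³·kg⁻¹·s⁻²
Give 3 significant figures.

1.42e32 K

The unique combination of the constants set to 1 with dimensions of temperature is T_P = √(ℏc⁵/G) / k_B.
  = √(3.83e18) × 7.25e22
  = 1.42e32 K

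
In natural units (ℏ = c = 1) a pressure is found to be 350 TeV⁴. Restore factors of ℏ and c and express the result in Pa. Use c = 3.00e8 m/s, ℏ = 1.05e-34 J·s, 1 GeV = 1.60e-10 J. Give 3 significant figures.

Pressure is [E]/[L]³ = [E]⁴/(ℏc)³.
1 GeV⁴ → 1/(ℏc)³ × (1 GeV in J)⁴ = 2.10e37 Pa.
Convert the energy scale: 350 TeV⁴ = 3.50e14 GeV⁴.
Result: 3.50e14 × 2.10e37 = 7.34e51 Pa.

7.34e51 Pa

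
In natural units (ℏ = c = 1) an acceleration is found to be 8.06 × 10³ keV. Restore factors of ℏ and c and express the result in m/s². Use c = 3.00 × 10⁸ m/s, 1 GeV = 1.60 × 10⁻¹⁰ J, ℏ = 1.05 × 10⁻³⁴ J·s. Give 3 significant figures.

Acceleration is [L]/[T]² = c·[E]/ℏ.
1 GeV → c/ℏ × (1 GeV in J) = 4.57 × 10³² m/s².
Convert the energy scale: 8.06 × 10³ keV = 8.06 × 10⁻³ GeV.
Result: 8.06 × 10⁻³ × 4.57 × 10³² = 3.68 × 10³⁰ m/s².

3.68 × 10³⁰ m/s²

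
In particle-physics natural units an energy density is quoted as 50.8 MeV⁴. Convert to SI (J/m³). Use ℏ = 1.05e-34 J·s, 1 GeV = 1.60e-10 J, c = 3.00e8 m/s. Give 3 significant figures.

[E]/[L]³ = [E]⁴/(ℏc)³; restore (ℏc)⁻³.
1 GeV⁴ → 1/(ℏc)³ × (1 GeV in J)⁴ = 2.10e37 J/m³.
Convert the energy scale: 50.8 MeV⁴ = 5.08e-11 GeV⁴.
Result: 5.08e-11 × 2.10e37 = 1.07e27 J/m³.

1.07e27 J/m³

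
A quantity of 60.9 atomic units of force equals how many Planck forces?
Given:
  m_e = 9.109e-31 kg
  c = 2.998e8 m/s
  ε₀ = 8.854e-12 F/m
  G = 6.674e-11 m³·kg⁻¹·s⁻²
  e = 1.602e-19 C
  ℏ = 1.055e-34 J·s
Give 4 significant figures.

atomic unit of force: F_au = E_h/a₀ = m_e²e⁶/((4πε₀)³ℏ⁴) = 8.220e-8 N
Planck force: F_P = c⁴/G = 1.210e44 N
60.9 × 8.220e-8 / 1.210e44 = 4.136e-50

4.136e-50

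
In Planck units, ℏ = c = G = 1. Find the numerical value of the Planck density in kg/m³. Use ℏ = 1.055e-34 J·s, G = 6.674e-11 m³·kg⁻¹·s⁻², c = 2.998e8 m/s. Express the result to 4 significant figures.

From ℏ = c = G = 1 the density scale is ρ_P = c⁵/(ℏG²).
  = 2.422e42 / 4.699e-55
  = 5.154e96 kg/m³

5.154e96 kg/m³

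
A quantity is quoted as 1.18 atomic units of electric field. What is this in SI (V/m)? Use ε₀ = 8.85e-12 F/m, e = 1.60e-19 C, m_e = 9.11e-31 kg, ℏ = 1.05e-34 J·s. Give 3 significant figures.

One atomic unit of electric field: E_au = E_h/(e a₀) = m_e²e⁵/((4πε₀)³ℏ⁴) = 5.20e11 V/m.
1.18 × 5.20e11 V/m = 6.14e11 V/m

6.14e11 V/m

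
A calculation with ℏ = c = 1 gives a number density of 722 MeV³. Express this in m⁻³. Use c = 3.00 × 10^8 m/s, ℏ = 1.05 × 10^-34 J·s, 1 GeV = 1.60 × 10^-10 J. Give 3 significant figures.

9.46 × 10^40 m⁻³

Number density is [L]⁻³ = [E]³/(ℏc)³.
1 GeV³ → 1/(ℏc)³ × (1 GeV in J)³ = 1.31 × 10^47 m⁻³.
Convert the energy scale: 722 MeV³ = 7.22 × 10^-7 GeV³.
Result: 7.22 × 10^-7 × 1.31 × 10^47 = 9.46 × 10^40 m⁻³.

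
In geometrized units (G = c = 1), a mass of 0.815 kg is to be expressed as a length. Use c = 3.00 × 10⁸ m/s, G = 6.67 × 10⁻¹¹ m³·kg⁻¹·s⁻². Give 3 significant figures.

6.04 × 10⁻²⁸ m

In G = c = 1 units mass has dimensions of length; the conversion factor is G/c².
0.815 kg × (G/c²) = 6.04 × 10⁻²⁸ m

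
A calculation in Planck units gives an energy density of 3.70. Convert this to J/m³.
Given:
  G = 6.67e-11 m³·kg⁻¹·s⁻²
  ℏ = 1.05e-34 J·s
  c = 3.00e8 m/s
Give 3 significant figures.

One Planck energy density: u_P = c⁷/(ℏG²) = 4.68e113 J/m³.
3.70 × 4.68e113 J/m³ = 1.73e114 J/m³

1.73e114 J/m³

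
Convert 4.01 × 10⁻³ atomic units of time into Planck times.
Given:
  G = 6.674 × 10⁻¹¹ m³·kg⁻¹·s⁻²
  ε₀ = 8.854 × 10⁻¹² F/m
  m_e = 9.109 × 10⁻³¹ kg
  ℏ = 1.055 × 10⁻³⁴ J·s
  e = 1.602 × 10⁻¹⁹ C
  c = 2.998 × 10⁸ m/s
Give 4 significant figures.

atomic unit of time: τ_au = (4πε₀)²ℏ³/(m_e e⁴) = 2.423 × 10⁻¹⁷ s
Planck time: t_P = √(ℏG/c⁵) = 5.392 × 10⁻⁴⁴ s
4.01 × 10⁻³ × 2.423 × 10⁻¹⁷ / 5.392 × 10⁻⁴⁴ = 1.802 × 10²⁴

1.802 × 10²⁴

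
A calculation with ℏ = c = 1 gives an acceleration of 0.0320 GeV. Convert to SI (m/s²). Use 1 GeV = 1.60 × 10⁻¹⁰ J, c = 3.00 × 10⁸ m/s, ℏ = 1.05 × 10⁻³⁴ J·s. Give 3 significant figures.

Acceleration is [L]/[T]² = c·[E]/ℏ.
1 GeV → c/ℏ × (1 GeV in J) = 4.57 × 10³² m/s².
Result: 0.0320 × 4.57 × 10³² = 1.46 × 10³¹ m/s².

1.46 × 10³¹ m/s²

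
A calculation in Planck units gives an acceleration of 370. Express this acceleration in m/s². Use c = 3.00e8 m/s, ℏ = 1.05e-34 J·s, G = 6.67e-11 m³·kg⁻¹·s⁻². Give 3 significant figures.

2.07e54 m/s²

One Planck acceleration: a_P = √(c⁷/(ℏG)) = 5.59e51 m/s².
370 × 5.59e51 m/s² = 2.07e54 m/s²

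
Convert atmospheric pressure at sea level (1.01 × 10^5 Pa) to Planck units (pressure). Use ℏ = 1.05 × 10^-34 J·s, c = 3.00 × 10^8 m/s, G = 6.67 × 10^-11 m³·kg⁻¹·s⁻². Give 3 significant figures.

Planck pressure: p_P = c⁷/(ℏG²) = 4.68 × 10^113 Pa.
1.01 × 10^5 / 4.68 × 10^113 = 2.16 × 10^-109

2.16 × 10^-109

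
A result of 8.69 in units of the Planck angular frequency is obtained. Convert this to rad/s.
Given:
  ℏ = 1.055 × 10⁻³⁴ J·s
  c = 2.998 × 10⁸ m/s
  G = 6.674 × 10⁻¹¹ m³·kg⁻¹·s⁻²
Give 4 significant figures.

1.612 × 10⁴⁴ rad/s

One Planck angular frequency: ω_P = √(c⁵/(ℏG)) = 1.855 × 10⁴³ rad/s.
8.69 × 1.855 × 10⁴³ rad/s = 1.612 × 10⁴⁴ rad/s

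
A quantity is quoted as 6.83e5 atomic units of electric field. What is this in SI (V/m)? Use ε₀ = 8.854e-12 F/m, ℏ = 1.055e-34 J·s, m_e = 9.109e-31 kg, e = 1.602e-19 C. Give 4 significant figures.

One atomic unit of electric field: E_au = E_h/(e a₀) = m_e²e⁵/((4πε₀)³ℏ⁴) = 5.131e11 V/m.
6.83e5 × 5.131e11 V/m = 3.504e17 V/m

3.504e17 V/m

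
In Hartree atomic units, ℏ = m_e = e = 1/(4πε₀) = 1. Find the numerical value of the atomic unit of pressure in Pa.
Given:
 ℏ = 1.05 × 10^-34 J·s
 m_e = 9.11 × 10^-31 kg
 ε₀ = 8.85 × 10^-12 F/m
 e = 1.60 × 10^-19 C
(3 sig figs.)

3.01 × 10^13 Pa

Dimensional analysis gives P_au = E_h/a₀³ = m_e⁴e¹⁰/((4πε₀)⁵ℏ⁸).
E_h = 4.38 × 10^-18 J
a₀ = 5.26 × 10^-11 m
E_h/a₀³ = 3.01 × 10^13 Pa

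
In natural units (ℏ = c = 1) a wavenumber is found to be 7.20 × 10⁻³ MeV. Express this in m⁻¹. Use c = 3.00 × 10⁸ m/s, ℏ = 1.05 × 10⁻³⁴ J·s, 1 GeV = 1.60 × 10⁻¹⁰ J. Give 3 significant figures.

3.66 × 10¹⁰ m⁻¹

Inverse length is [E]/(ℏc).
1 GeV → 1/(ℏc) × (1 GeV in J) = 5.08 × 10¹⁵ m⁻¹.
Convert the energy scale: 7.20 × 10⁻³ MeV = 7.20 × 10⁻⁶ GeV.
Result: 7.20 × 10⁻⁶ × 5.08 × 10¹⁵ = 3.66 × 10¹⁰ m⁻¹.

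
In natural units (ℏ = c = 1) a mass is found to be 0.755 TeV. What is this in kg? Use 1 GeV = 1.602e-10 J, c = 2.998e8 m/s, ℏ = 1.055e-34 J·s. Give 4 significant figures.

Mass is [E]/c²; divide by c².
1 GeV → 1/c² × (1 GeV in J) = 1.782e-27 kg.
Convert the energy scale: 0.755 TeV = 755 GeV.
Result: 755 × 1.782e-27 = 1.346e-24 kg.

1.346e-24 kg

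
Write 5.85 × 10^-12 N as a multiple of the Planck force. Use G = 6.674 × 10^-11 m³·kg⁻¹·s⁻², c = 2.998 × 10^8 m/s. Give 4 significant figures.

Planck force: F_P = c⁴/G = 1.210 × 10^44 N.
5.85 × 10^-12 / 1.210 × 10^44 = 4.833 × 10^-56

4.833 × 10^-56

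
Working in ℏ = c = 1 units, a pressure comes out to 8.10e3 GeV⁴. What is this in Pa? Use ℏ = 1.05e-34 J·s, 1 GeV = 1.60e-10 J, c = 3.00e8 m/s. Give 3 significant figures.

Pressure is [E]/[L]³ = [E]⁴/(ℏc)³.
1 GeV⁴ → 1/(ℏc)³ × (1 GeV in J)⁴ = 2.10e37 Pa.
Result: 8.10e3 × 2.10e37 = 1.70e41 Pa.

1.70e41 Pa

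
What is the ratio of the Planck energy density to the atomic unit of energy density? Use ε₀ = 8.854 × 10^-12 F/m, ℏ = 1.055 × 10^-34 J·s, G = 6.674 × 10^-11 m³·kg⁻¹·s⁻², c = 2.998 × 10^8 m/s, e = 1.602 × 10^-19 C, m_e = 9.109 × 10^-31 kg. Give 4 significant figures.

Planck energy density: u_P = c⁷/(ℏG²) = 4.632 × 10^113 J/m³
atomic unit of energy density: u_au = E_h/a₀³ = m_e⁴e¹⁰/((4πε₀)⁵ℏ⁸) = 2.929 × 10^13 J/m³
ratio = 4.632 × 10^113 / 2.929 × 10^13 = 1.581 × 10^100

1.581 × 10^100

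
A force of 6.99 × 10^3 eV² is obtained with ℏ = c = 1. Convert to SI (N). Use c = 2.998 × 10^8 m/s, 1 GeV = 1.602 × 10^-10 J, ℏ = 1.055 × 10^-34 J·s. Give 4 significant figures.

5.672 × 10^-9 N

Force is [E]/[L] = [E]²/(ℏc); restore (ℏc)⁻¹.
1 GeV² → 1/(ℏc) × (1 GeV in J)² = 8.114 × 10^5 N.
Convert the energy scale: 6.99 × 10^3 eV² = 6.99 × 10^-15 GeV².
Result: 6.99 × 10^-15 × 8.114 × 10^5 = 5.672 × 10^-9 N.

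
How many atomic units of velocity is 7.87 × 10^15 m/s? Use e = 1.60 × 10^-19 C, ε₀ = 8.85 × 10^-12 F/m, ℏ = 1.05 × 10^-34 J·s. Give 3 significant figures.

3.59 × 10^9

atomic unit of velocity: v_au = e²/(4πε₀ℏ) = 2.19 × 10^6 m/s.
7.87 × 10^15 / 2.19 × 10^6 = 3.59 × 10^9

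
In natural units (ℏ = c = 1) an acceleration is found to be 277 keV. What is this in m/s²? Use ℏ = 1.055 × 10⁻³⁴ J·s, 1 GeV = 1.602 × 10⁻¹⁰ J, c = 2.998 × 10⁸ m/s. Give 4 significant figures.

1.261 × 10²⁹ m/s²

Acceleration is [L]/[T]² = c·[E]/ℏ.
1 GeV → c/ℏ × (1 GeV in J) = 4.552 × 10³² m/s².
Convert the energy scale: 277 keV = 2.77 × 10⁻⁴ GeV.
Result: 2.77 × 10⁻⁴ × 4.552 × 10³² = 1.261 × 10²⁹ m/s².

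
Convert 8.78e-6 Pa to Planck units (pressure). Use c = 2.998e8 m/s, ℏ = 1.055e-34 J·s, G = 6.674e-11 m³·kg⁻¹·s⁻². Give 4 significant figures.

Planck pressure: p_P = c⁷/(ℏG²) = 4.632e113 Pa.
8.78e-6 / 4.632e113 = 1.895e-119

1.895e-119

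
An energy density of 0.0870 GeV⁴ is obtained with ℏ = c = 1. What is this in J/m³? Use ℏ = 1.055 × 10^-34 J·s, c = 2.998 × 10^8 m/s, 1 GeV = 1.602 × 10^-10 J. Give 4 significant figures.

[E]/[L]³ = [E]⁴/(ℏc)³; restore (ℏc)⁻³.
1 GeV⁴ → 1/(ℏc)³ × (1 GeV in J)⁴ = 2.082 × 10^37 J/m³.
Result: 0.0870 × 2.082 × 10^37 = 1.811 × 10^36 J/m³.

1.811 × 10^36 J/m³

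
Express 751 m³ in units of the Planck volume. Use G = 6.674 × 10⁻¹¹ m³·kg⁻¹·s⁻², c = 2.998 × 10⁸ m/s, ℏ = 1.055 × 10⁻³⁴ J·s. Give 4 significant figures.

1.778 × 10¹⁰⁷

Planck volume: V_P = (ℏG/c³)^(3/2) = 4.224 × 10⁻¹⁰⁵ m³.
751 / 4.224 × 10⁻¹⁰⁵ = 1.778 × 10¹⁰⁷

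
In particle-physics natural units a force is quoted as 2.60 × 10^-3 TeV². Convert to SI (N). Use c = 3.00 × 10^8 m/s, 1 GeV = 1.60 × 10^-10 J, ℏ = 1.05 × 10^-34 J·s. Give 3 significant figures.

2.11 × 10^9 N

Force is [E]/[L] = [E]²/(ℏc); restore (ℏc)⁻¹.
1 GeV² → 1/(ℏc) × (1 GeV in J)² = 8.13 × 10^5 N.
Convert the energy scale: 2.60 × 10^-3 TeV² = 2.60 × 10^3 GeV².
Result: 2.60 × 10^3 × 8.13 × 10^5 = 2.11 × 10^9 N.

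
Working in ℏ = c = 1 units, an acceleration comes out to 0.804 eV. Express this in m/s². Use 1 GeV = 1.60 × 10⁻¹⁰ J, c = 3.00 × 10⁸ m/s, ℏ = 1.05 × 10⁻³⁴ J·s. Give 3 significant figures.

Acceleration is [L]/[T]² = c·[E]/ℏ.
1 GeV → c/ℏ × (1 GeV in J) = 4.57 × 10³² m/s².
Convert the energy scale: 0.804 eV = 8.04 × 10⁻¹⁰ GeV.
Result: 8.04 × 10⁻¹⁰ × 4.57 × 10³² = 3.68 × 10²³ m/s².

3.68 × 10²³ m/s²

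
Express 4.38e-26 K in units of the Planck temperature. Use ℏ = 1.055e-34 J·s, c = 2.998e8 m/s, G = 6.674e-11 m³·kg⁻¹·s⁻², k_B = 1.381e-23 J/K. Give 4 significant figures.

3.091e-58

Planck temperature: T_P = √(ℏc⁵/G) / k_B = 1.417e32 K.
4.38e-26 / 1.417e32 = 3.091e-58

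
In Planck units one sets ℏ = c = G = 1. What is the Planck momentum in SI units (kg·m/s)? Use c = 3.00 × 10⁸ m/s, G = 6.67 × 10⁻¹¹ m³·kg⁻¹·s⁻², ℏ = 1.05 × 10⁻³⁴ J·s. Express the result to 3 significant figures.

p_P = √(ℏc³/G)
  = √(42.5)
  = 6.52 kg·m/s

6.52 kg·m/s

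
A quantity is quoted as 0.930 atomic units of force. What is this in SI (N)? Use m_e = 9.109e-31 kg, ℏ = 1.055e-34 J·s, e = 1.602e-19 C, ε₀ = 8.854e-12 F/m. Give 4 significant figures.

7.644e-8 N

One atomic unit of force: F_au = E_h/a₀ = m_e²e⁶/((4πε₀)³ℏ⁴) = 8.220e-8 N.
0.930 × 8.220e-8 N = 7.644e-8 N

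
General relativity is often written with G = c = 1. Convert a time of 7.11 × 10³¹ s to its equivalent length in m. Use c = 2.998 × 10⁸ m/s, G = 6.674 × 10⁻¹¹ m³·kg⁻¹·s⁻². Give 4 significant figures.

2.132 × 10⁴⁰ m

Time → length via c.
7.11 × 10³¹ s × (c) = 2.132 × 10⁴⁰ m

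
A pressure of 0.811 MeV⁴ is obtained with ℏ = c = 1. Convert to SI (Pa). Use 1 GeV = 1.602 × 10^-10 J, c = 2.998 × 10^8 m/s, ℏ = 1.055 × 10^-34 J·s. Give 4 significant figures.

Pressure is [E]/[L]³ = [E]⁴/(ℏc)³.
1 GeV⁴ → 1/(ℏc)³ × (1 GeV in J)⁴ = 2.082 × 10^37 Pa.
Convert the energy scale: 0.811 MeV⁴ = 8.11 × 10^-13 GeV⁴.
Result: 8.11 × 10^-13 × 2.082 × 10^37 = 1.688 × 10^25 Pa.

1.688 × 10^25 Pa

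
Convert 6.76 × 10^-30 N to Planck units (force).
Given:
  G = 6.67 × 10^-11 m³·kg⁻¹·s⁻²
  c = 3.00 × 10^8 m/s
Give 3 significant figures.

5.57 × 10^-74

Planck force: F_P = c⁴/G = 1.21 × 10^44 N.
6.76 × 10^-30 / 1.21 × 10^44 = 5.57 × 10^-74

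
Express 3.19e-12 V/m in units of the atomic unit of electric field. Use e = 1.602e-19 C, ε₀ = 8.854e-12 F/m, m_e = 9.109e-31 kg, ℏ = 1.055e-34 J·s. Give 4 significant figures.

atomic unit of electric field: E_au = E_h/(e a₀) = m_e²e⁵/((4πε₀)³ℏ⁴) = 5.131e11 V/m.
3.19e-12 / 5.131e11 = 6.217e-24

6.217e-24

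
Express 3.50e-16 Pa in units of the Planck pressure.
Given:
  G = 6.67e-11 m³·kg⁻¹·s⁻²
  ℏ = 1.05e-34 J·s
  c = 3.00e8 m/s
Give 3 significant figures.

Planck pressure: p_P = c⁷/(ℏG²) = 4.68e113 Pa.
3.50e-16 / 4.68e113 = 7.48e-130

7.48e-130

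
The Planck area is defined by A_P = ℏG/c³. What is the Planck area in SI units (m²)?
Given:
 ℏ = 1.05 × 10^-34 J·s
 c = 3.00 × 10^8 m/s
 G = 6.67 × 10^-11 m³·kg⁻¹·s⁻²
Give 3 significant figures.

A_P = ℏG/c³
  = 7.00 × 10^-45 / 2.70 × 10^25
  = 2.59 × 10^-70 m²

2.59 × 10^-70 m²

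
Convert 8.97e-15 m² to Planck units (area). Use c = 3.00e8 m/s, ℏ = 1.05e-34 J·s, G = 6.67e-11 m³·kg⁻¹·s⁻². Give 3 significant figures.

Planck area: A_P = ℏG/c³ = 2.59e-70 m².
8.97e-15 / 2.59e-70 = 3.46e55

3.46e55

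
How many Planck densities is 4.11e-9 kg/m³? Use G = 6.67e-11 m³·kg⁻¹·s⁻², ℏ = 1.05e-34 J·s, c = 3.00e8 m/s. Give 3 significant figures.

7.90e-106

Planck density: ρ_P = c⁵/(ℏG²) = 5.20e96 kg/m³.
4.11e-9 / 5.20e96 = 7.90e-106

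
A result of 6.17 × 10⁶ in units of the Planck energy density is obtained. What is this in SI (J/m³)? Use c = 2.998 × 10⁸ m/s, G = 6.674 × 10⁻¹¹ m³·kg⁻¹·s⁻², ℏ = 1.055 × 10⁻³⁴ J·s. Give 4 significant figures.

2.858 × 10¹²⁰ J/m³

One Planck energy density: u_P = c⁷/(ℏG²) = 4.632 × 10¹¹³ J/m³.
6.17 × 10⁶ × 4.632 × 10¹¹³ J/m³ = 2.858 × 10¹²⁰ J/m³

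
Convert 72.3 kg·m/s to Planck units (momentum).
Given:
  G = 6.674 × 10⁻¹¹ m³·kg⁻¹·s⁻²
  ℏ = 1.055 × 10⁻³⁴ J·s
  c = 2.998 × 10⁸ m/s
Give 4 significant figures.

11.08

Planck momentum: p_P = √(ℏc³/G) = 6.527 kg·m/s.
72.3 / 6.527 = 11.08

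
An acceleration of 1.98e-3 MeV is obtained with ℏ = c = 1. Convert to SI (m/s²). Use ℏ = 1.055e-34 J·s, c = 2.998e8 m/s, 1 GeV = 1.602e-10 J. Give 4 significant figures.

Acceleration is [L]/[T]² = c·[E]/ℏ.
1 GeV → c/ℏ × (1 GeV in J) = 4.552e32 m/s².
Convert the energy scale: 1.98e-3 MeV = 1.98e-6 GeV.
Result: 1.98e-6 × 4.552e32 = 9.014e26 m/s².

9.014e26 m/s²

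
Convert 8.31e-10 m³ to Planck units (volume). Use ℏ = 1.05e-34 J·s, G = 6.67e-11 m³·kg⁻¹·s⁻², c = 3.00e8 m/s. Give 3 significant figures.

1.99e95

Planck volume: V_P = (ℏG/c³)^(3/2) = 4.18e-105 m³.
8.31e-10 / 4.18e-105 = 1.99e95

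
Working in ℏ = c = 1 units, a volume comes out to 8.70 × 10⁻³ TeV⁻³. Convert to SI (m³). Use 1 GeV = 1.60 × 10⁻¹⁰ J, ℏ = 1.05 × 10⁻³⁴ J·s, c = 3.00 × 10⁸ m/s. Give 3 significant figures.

Volume is [L]³ = [E]⁻³·(ℏc)³.
1 GeV⁻³ → (ℏc)³ × (1 GeV in J)⁻³ = 7.63 × 10⁻⁴⁸ m³.
Convert the energy scale: 8.70 × 10⁻³ TeV⁻³ = 8.70 × 10⁻¹² GeV⁻³.
Result: 8.70 × 10⁻¹² × 7.63 × 10⁻⁴⁸ = 6.64 × 10⁻⁵⁹ m³.

6.64 × 10⁻⁵⁹ m³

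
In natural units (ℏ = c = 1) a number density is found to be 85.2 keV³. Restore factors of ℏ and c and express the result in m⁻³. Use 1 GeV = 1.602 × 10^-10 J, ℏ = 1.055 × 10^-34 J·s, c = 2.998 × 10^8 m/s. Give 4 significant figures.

Number density is [L]⁻³ = [E]³/(ℏc)³.
1 GeV³ → 1/(ℏc)³ × (1 GeV in J)³ = 1.299 × 10^47 m⁻³.
Convert the energy scale: 85.2 keV³ = 8.52 × 10^-17 GeV³.
Result: 8.52 × 10^-17 × 1.299 × 10^47 = 1.107 × 10^31 m⁻³.

1.107 × 10^31 m⁻³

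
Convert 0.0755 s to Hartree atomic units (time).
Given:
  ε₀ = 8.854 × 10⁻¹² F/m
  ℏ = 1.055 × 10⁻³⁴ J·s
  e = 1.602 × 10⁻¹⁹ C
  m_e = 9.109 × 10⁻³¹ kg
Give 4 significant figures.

atomic unit of time: τ_au = (4πε₀)²ℏ³/(m_e e⁴) = 2.423 × 10⁻¹⁷ s.
0.0755 / 2.423 × 10⁻¹⁷ = 3.116 × 10¹⁵

3.116 × 10¹⁵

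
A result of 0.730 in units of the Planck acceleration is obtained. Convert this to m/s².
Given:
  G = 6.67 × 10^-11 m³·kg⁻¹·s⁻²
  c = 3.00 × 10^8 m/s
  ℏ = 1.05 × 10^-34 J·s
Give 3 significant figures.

One Planck acceleration: a_P = √(c⁷/(ℏG)) = 5.59 × 10^51 m/s².
0.730 × 5.59 × 10^51 m/s² = 4.08 × 10^51 m/s²

4.08 × 10^51 m/s²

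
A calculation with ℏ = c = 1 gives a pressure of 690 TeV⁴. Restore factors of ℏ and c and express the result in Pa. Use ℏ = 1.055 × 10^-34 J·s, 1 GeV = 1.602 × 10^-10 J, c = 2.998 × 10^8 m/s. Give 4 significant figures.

1.436 × 10^52 Pa

Pressure is [E]/[L]³ = [E]⁴/(ℏc)³.
1 GeV⁴ → 1/(ℏc)³ × (1 GeV in J)⁴ = 2.082 × 10^37 Pa.
Convert the energy scale: 690 TeV⁴ = 6.90 × 10^14 GeV⁴.
Result: 6.90 × 10^14 × 2.082 × 10^37 = 1.436 × 10^52 Pa.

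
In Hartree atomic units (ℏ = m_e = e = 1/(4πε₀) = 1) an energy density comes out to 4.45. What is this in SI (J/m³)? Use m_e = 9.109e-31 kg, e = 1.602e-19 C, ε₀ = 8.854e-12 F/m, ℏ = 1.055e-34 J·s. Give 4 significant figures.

1.303e14 J/m³

One atomic unit of energy density: u_au = E_h/a₀³ = m_e⁴e¹⁰/((4πε₀)⁵ℏ⁸) = 2.929e13 J/m³.
4.45 × 2.929e13 J/m³ = 1.303e14 J/m³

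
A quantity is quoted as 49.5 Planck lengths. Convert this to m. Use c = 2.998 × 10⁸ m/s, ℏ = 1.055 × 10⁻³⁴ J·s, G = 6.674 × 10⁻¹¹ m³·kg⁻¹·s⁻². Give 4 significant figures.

One Planck length: ℓ_P = √(ℏG/c³) = 1.616 × 10⁻³⁵ m.
49.5 × 1.616 × 10⁻³⁵ m = 8.002 × 10⁻³⁴ m

8.002 × 10⁻³⁴ m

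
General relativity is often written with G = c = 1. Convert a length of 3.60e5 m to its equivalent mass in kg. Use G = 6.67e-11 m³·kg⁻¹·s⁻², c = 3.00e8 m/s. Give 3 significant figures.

Length → mass via c²/G.
3.60e5 m × (c²/G) = 4.86e32 kg

4.86e32 kg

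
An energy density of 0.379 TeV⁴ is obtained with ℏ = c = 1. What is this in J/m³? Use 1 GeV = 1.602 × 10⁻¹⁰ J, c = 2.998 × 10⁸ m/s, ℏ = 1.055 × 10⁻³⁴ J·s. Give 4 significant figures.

[E]/[L]³ = [E]⁴/(ℏc)³; restore (ℏc)⁻³.
1 GeV⁴ → 1/(ℏc)³ × (1 GeV in J)⁴ = 2.082 × 10³⁷ J/m³.
Convert the energy scale: 0.379 TeV⁴ = 3.79 × 10¹¹ GeV⁴.
Result: 3.79 × 10¹¹ × 2.082 × 10³⁷ = 7.889 × 10⁴⁸ J/m³.

7.889 × 10⁴⁸ J/m³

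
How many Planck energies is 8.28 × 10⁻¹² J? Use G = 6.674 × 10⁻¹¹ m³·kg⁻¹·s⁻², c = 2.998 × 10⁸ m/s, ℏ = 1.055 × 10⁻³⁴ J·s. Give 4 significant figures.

Planck energy: E_P = √(ℏc⁵/G) = 1.957 × 10⁹ J.
8.28 × 10⁻¹² / 1.957 × 10⁹ = 4.232 × 10⁻²¹

4.232 × 10⁻²¹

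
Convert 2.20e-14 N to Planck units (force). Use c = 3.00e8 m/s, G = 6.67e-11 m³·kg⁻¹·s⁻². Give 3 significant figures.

Planck force: F_P = c⁴/G = 1.21e44 N.
2.20e-14 / 1.21e44 = 1.81e-58

1.81e-58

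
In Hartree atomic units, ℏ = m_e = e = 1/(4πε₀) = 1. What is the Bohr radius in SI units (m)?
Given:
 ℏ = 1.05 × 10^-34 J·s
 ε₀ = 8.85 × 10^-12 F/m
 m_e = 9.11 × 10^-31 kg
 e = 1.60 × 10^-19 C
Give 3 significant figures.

5.26 × 10^-11 m

From ℏ = m_e = e = 1/(4πε₀) = 1 the length scale is a₀ = 4πε₀ℏ²/(m_e e²).
  = 1.23 × 10^-78 / 2.33 × 10^-68
  = 5.26 × 10^-11 m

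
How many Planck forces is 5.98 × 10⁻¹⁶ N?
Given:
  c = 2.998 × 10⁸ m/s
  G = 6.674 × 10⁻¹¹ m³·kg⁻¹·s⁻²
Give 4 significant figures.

Planck force: F_P = c⁴/G = 1.210 × 10⁴⁴ N.
5.98 × 10⁻¹⁶ / 1.210 × 10⁴⁴ = 4.940 × 10⁻⁶⁰

4.940 × 10⁻⁶⁰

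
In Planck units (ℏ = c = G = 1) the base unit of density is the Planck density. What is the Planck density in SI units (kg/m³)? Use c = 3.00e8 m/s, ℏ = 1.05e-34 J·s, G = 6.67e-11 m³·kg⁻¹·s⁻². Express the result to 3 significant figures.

ρ_P = c⁵/(ℏG²)
  = 2.43e42 / 4.67e-55
  = 5.20e96 kg/m³

5.20e96 kg/m³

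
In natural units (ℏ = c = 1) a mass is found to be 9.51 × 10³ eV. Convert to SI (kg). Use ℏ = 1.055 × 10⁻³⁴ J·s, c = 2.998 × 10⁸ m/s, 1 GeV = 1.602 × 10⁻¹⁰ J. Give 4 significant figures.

Mass is [E]/c²; divide by c².
1 GeV → 1/c² × (1 GeV in J) = 1.782 × 10⁻²⁷ kg.
Convert the energy scale: 9.51 × 10³ eV = 9.51 × 10⁻⁶ GeV.
Result: 9.51 × 10⁻⁶ × 1.782 × 10⁻²⁷ = 1.695 × 10⁻³² kg.

1.695 × 10⁻³² kg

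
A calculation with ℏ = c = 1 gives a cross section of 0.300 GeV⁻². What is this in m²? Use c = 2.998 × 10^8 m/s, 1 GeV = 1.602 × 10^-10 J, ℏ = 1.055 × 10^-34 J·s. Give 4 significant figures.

1.169 × 10^-32 m²

Area is [L]² = [E]⁻²·(ℏc)²; restore (ℏc)².
1 GeV⁻² → (ℏc)² × (1 GeV in J)⁻² = 3.898 × 10^-32 m².
Result: 0.300 × 3.898 × 10^-32 = 1.169 × 10^-32 m².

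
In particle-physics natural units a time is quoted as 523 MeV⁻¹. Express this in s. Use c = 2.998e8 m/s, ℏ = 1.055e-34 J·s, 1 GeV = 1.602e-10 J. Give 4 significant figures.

3.444e-19 s

A time is [E]⁻¹ in ℏ=c=1; restore one factor of ℏ.
1 GeV⁻¹ → ℏ × (1 GeV in J)⁻¹ = 6.586e-25 s.
Convert the energy scale: 523 MeV⁻¹ = 5.23e5 GeV⁻¹.
Result: 5.23e5 × 6.586e-25 = 3.444e-19 s.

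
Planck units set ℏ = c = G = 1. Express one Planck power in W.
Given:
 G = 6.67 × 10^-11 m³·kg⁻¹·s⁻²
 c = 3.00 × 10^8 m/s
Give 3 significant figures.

Dimensional analysis gives P_P = c⁵/G.
  = 2.43 × 10^42 / 6.67 × 10^-11
  = 3.64 × 10^52 W

3.64 × 10^52 W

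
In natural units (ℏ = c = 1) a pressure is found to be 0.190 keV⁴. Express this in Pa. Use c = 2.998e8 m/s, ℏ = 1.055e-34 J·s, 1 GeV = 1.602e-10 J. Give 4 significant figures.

Pressure is [E]/[L]³ = [E]⁴/(ℏc)³.
1 GeV⁴ → 1/(ℏc)³ × (1 GeV in J)⁴ = 2.082e37 Pa.
Convert the energy scale: 0.190 keV⁴ = 1.90e-25 GeV⁴.
Result: 1.90e-25 × 2.082e37 = 3.955e12 Pa.

3.955e12 Pa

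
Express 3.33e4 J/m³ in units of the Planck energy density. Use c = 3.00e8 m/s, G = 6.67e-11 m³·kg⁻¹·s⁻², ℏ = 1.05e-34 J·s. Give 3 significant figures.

Planck energy density: u_P = c⁷/(ℏG²) = 4.68e113 J/m³.
3.33e4 / 4.68e113 = 7.11e-110

7.11e-110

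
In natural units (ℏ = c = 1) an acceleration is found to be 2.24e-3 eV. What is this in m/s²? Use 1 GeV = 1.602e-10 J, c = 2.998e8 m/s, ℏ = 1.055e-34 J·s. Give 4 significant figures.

Acceleration is [L]/[T]² = c·[E]/ℏ.
1 GeV → c/ℏ × (1 GeV in J) = 4.552e32 m/s².
Convert the energy scale: 2.24e-3 eV = 2.24e-12 GeV.
Result: 2.24e-12 × 4.552e32 = 1.020e21 m/s².

1.020e21 m/s²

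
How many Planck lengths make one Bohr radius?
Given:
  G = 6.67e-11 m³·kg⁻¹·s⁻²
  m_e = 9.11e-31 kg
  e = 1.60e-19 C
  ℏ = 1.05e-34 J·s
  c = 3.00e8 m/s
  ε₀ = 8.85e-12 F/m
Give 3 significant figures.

Bohr radius: a₀ = 4πε₀ℏ²/(m_e e²) = 5.26e-11 m
Planck length: ℓ_P = √(ℏG/c³) = 1.61e-35 m
ratio = 5.26e-11 / 1.61e-35 = 3.26e24

3.26e24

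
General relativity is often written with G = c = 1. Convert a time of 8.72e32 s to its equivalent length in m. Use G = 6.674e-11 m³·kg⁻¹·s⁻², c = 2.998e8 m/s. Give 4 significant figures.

2.614e41 m

Time → length via c.
8.72e32 s × (c) = 2.614e41 m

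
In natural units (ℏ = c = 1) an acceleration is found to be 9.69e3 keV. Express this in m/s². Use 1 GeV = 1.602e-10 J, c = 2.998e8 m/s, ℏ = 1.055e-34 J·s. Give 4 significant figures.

Acceleration is [L]/[T]² = c·[E]/ℏ.
1 GeV → c/ℏ × (1 GeV in J) = 4.552e32 m/s².
Convert the energy scale: 9.69e3 keV = 9.69e-3 GeV.
Result: 9.69e-3 × 4.552e32 = 4.411e30 m/s².

4.411e30 m/s²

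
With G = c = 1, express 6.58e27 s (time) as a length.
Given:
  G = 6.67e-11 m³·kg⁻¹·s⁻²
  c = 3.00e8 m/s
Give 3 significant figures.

Time → length via c.
6.58e27 s × (c) = 1.97e36 m

1.97e36 m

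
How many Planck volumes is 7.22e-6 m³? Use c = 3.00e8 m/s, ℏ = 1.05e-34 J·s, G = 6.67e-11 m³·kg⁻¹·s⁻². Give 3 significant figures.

1.73e99

Planck volume: V_P = (ℏG/c³)^(3/2) = 4.18e-105 m³.
7.22e-6 / 4.18e-105 = 1.73e99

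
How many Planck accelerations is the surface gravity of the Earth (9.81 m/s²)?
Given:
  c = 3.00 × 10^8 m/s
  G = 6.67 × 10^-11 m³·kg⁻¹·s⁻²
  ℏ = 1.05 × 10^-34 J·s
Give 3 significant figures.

Planck acceleration: a_P = √(c⁷/(ℏG)) = 5.59 × 10^51 m/s².
9.81 / 5.59 × 10^51 = 1.76 × 10^-51

1.76 × 10^-51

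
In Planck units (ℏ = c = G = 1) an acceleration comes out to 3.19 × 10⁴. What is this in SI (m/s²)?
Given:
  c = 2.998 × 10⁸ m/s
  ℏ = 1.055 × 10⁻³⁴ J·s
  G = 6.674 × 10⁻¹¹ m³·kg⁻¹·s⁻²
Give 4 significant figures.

1.774 × 10⁵⁶ m/s²

One Planck acceleration: a_P = √(c⁷/(ℏG)) = 5.560 × 10⁵¹ m/s².
3.19 × 10⁴ × 5.560 × 10⁵¹ m/s² = 1.774 × 10⁵⁶ m/s²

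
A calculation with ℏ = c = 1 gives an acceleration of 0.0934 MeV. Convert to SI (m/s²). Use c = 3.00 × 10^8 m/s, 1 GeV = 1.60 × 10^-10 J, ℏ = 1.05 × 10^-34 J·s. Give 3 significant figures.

Acceleration is [L]/[T]² = c·[E]/ℏ.
1 GeV → c/ℏ × (1 GeV in J) = 4.57 × 10^32 m/s².
Convert the energy scale: 0.0934 MeV = 9.34 × 10^-5 GeV.
Result: 9.34 × 10^-5 × 4.57 × 10^32 = 4.27 × 10^28 m/s².

4.27 × 10^28 m/s²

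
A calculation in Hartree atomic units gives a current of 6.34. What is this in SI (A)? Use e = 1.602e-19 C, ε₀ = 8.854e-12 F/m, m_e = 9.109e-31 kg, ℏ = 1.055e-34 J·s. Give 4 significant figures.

0.04192 A

One atomic unit of electric current: I_au = e E_h/ℏ = m_e e⁵/((4πε₀)²ℏ³) = 6.612e-3 A.
6.34 × 6.612e-3 A = 0.04192 A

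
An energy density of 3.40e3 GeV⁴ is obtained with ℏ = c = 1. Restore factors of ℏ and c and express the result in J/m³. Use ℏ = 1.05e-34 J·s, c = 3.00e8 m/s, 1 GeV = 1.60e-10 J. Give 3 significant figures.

7.13e40 J/m³

[E]/[L]³ = [E]⁴/(ℏc)³; restore (ℏc)⁻³.
1 GeV⁴ → 1/(ℏc)³ × (1 GeV in J)⁴ = 2.10e37 J/m³.
Result: 3.40e3 × 2.10e37 = 7.13e40 J/m³.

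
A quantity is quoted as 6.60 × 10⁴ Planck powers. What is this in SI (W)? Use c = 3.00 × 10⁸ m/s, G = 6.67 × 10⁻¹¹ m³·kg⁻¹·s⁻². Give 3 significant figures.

2.40 × 10⁵⁷ W

One Planck power: P_P = c⁵/G = 3.64 × 10⁵² W.
6.60 × 10⁴ × 3.64 × 10⁵² W = 2.40 × 10⁵⁷ W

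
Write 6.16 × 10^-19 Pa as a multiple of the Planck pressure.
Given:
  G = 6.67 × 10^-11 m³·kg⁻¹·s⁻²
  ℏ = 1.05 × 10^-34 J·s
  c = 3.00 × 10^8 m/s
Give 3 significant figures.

1.32 × 10^-132

Planck pressure: p_P = c⁷/(ℏG²) = 4.68 × 10^113 Pa.
6.16 × 10^-19 / 4.68 × 10^113 = 1.32 × 10^-132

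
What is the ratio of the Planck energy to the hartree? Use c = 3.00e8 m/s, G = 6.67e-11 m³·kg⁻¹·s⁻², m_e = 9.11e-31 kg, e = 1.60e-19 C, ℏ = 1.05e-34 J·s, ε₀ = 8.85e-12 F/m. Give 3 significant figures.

4.47e26

Planck energy: E_P = √(ℏc⁵/G) = 1.96e9 J
hartree: E_h = m_e e⁴/(4πε₀ℏ)² = 4.38e-18 J
ratio = 1.96e9 / 4.38e-18 = 4.47e26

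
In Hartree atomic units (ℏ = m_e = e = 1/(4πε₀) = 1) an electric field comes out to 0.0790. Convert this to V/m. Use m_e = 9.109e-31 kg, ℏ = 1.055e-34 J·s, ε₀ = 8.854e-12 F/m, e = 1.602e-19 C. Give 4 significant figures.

One atomic unit of electric field: E_au = E_h/(e a₀) = m_e²e⁵/((4πε₀)³ℏ⁴) = 5.131e11 V/m.
0.0790 × 5.131e11 V/m = 4.053e10 V/m

4.053e10 V/m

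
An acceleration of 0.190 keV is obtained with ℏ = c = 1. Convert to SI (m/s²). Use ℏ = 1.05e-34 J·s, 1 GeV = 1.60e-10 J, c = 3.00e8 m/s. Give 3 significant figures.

Acceleration is [L]/[T]² = c·[E]/ℏ.
1 GeV → c/ℏ × (1 GeV in J) = 4.57e32 m/s².
Convert the energy scale: 0.190 keV = 1.90e-7 GeV.
Result: 1.90e-7 × 4.57e32 = 8.69e25 m/s².

8.69e25 m/s²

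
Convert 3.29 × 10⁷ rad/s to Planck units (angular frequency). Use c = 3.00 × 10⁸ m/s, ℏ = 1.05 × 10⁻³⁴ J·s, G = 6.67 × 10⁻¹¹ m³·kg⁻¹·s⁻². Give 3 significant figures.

1.77 × 10⁻³⁶

Planck angular frequency: ω_P = √(c⁵/(ℏG)) = 1.86 × 10⁴³ rad/s.
3.29 × 10⁷ / 1.86 × 10⁴³ = 1.77 × 10⁻³⁶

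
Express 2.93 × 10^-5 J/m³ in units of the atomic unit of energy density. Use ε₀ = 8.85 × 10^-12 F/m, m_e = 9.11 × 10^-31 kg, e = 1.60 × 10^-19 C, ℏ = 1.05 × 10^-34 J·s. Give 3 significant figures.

9.72 × 10^-19

atomic unit of energy density: u_au = E_h/a₀³ = m_e⁴e¹⁰/((4πε₀)⁵ℏ⁸) = 3.01 × 10^13 J/m³.
2.93 × 10^-5 / 3.01 × 10^13 = 9.72 × 10^-19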